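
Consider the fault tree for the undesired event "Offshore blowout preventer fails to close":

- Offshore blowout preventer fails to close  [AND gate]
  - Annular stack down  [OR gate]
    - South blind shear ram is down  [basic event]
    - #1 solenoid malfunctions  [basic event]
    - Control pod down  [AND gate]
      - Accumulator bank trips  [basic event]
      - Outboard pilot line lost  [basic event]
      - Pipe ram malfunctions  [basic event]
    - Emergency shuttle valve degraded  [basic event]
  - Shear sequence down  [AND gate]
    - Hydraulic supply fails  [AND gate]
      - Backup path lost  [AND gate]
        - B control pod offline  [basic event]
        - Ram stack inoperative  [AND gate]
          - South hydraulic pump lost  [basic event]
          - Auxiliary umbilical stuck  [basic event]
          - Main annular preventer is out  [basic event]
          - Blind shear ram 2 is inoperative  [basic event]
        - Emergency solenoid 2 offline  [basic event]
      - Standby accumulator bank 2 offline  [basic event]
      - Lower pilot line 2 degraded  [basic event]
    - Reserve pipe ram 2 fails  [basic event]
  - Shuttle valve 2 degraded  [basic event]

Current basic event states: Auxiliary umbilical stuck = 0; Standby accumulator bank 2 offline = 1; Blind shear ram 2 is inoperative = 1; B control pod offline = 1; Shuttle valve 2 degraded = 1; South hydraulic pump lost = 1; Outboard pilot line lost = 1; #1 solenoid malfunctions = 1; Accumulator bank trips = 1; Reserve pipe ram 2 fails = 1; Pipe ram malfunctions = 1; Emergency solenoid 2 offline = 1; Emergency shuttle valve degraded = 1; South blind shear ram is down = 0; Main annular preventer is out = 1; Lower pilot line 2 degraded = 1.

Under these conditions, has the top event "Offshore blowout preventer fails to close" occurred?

No

Control pod down [AND]: Accumulator bank trips=occurs, Outboard pilot line lost=occurs, Pipe ram malfunctions=occurs → all inputs occur → occurs.
Annular stack down [OR]: South blind shear ram is down=not, #1 solenoid malfunctions=occurs, Control pod down=occurs, Emergency shuttle valve degraded=occurs → at least one input occurs → occurs.
Ram stack inoperative [AND]: South hydraulic pump lost=occurs, Auxiliary umbilical stuck=not, Main annular preventer is out=occurs, Blind shear ram 2 is inoperative=occurs → not all inputs occur → does not occur.
Backup path lost [AND]: B control pod offline=occurs, Ram stack inoperative=not, Emergency solenoid 2 offline=occurs → not all inputs occur → does not occur.
Hydraulic supply fails [AND]: Backup path lost=not, Standby accumulator bank 2 offline=occurs, Lower pilot line 2 degraded=occurs → not all inputs occur → does not occur.
Shear sequence down [AND]: Hydraulic supply fails=not, Reserve pipe ram 2 fails=occurs → not all inputs occur → does not occur.
Offshore blowout preventer fails to close [AND]: Annular stack down=occurs, Shear sequence down=not, Shuttle valve 2 degraded=occurs → not all inputs occur → does not occur.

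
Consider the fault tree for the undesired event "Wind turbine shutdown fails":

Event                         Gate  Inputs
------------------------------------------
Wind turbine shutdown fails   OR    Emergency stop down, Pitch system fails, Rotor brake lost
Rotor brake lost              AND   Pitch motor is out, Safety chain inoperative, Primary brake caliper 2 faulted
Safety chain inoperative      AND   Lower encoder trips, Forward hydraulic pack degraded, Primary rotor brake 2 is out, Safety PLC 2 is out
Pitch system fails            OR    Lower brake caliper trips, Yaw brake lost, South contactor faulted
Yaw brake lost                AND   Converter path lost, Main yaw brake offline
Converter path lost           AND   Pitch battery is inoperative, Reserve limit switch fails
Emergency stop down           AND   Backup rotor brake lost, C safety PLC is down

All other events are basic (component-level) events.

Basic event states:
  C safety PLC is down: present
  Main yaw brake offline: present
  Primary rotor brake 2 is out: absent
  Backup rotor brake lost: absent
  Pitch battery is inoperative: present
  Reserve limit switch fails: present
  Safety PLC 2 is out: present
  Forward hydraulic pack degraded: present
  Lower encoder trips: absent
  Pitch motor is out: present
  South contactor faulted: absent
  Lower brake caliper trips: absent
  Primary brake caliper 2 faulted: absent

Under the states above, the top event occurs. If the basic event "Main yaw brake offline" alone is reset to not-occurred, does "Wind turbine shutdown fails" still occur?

No

Counterfactual: set "Main yaw brake offline" to not occurred.
Emergency stop down [AND]: Backup rotor brake lost=not, C safety PLC is down=occurs → not all inputs occur → does not occur.
Converter path lost [AND]: Pitch battery is inoperative=occurs, Reserve limit switch fails=occurs → all inputs occur → occurs.
Yaw brake lost [AND]: Converter path lost=occurs, Main yaw brake offline=not → not all inputs occur → does not occur.
Pitch system fails [OR]: Lower brake caliper trips=not, Yaw brake lost=not, South contactor faulted=not → no input occurs → does not occur.
Safety chain inoperative [AND]: Lower encoder trips=not, Forward hydraulic pack degraded=occurs, Primary rotor brake 2 is out=not, Safety PLC 2 is out=occurs → not all inputs occur → does not occur.
Rotor brake lost [AND]: Pitch motor is out=occurs, Safety chain inoperative=not, Primary brake caliper 2 faulted=not → not all inputs occur → does not occur.
Wind turbine shutdown fails [OR]: Emergency stop down=not, Pitch system fails=not, Rotor brake lost=not → no input occurs → does not occur.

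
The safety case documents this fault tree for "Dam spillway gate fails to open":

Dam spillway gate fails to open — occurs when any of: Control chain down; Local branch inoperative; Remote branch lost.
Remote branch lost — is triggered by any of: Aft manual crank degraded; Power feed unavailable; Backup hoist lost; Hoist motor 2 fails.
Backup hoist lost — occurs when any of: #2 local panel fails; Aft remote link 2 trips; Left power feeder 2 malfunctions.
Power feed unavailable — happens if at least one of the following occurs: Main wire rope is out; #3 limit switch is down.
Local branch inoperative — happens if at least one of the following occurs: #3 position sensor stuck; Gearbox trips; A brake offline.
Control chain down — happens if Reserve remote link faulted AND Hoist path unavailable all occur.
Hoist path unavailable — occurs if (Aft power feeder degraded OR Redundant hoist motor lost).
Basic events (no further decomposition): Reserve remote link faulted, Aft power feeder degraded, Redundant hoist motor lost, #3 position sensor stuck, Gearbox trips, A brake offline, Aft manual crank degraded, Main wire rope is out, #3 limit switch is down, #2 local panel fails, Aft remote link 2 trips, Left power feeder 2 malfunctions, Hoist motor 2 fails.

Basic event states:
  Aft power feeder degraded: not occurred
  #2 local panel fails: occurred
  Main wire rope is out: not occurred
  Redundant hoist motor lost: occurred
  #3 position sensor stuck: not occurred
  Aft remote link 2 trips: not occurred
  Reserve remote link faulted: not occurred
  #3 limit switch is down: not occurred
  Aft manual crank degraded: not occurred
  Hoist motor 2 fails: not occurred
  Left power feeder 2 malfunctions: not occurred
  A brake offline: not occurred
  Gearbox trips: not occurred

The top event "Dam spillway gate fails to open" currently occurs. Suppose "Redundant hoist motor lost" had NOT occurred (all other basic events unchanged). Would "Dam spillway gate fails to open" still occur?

Counterfactual: set "Redundant hoist motor lost" to not occurred.
Hoist path unavailable [OR]: Aft power feeder degraded=not, Redundant hoist motor lost=not → no input occurs → does not occur.
Control chain down [AND]: Reserve remote link faulted=not, Hoist path unavailable=not → not all inputs occur → does not occur.
Local branch inoperative [OR]: #3 position sensor stuck=not, Gearbox trips=not, A brake offline=not → no input occurs → does not occur.
Power feed unavailable [OR]: Main wire rope is out=not, #3 limit switch is down=not → no input occurs → does not occur.
Backup hoist lost [OR]: #2 local panel fails=occurs, Aft remote link 2 trips=not, Left power feeder 2 malfunctions=not → at least one input occurs → occurs.
Remote branch lost [OR]: Aft manual crank degraded=not, Power feed unavailable=not, Backup hoist lost=occurs, Hoist motor 2 fails=not → at least one input occurs → occurs.
Dam spillway gate fails to open [OR]: Control chain down=not, Local branch inoperative=not, Remote branch lost=occurs → at least one input occurs → occurs.

Yes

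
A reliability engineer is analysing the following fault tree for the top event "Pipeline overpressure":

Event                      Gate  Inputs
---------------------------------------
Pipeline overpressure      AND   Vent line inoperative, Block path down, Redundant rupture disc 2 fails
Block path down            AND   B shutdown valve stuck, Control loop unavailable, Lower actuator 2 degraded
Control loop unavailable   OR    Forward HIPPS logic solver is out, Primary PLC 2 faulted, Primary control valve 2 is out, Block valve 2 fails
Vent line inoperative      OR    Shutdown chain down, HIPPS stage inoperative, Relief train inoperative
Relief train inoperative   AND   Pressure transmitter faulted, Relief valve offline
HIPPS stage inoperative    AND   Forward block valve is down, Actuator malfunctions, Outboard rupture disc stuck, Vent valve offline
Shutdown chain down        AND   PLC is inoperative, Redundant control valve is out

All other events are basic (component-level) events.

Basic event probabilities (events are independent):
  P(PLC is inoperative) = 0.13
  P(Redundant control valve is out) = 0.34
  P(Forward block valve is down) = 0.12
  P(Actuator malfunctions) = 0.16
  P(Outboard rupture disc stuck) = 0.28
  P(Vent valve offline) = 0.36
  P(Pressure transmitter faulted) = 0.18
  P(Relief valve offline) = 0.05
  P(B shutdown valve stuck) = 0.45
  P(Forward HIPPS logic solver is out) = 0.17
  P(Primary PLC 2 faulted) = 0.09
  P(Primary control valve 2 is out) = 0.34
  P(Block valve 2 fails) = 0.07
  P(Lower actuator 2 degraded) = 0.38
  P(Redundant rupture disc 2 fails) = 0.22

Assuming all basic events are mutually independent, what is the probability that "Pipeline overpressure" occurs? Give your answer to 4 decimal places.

P(Shutdown chain down) [AND] = 0.13 × 0.34 = 0.044200
P(HIPPS stage inoperative) [AND] = 0.12 × 0.16 × 0.28 × 0.36 = 0.001935
P(Relief train inoperative) [AND] = 0.18 × 0.05 = 0.009000
P(Vent line inoperative) [OR] = 1 − (1−0.044200) × (1−0.001935) × (1−0.009000) = 0.054635
P(Control loop unavailable) [OR] = 1 − (1−0.17) × (1−0.09) × (1−0.34) × (1−0.07) = 0.536397
P(Block path down) [AND] = 0.45 × 0.536397 × 0.38 = 0.091724
P(Pipeline overpressure) [AND] = 0.054635 × 0.091724 × 0.22 = 0.001102
Rounded to 4 decimal places: P(Pipeline overpressure) ≈ 0.0011.

0.0011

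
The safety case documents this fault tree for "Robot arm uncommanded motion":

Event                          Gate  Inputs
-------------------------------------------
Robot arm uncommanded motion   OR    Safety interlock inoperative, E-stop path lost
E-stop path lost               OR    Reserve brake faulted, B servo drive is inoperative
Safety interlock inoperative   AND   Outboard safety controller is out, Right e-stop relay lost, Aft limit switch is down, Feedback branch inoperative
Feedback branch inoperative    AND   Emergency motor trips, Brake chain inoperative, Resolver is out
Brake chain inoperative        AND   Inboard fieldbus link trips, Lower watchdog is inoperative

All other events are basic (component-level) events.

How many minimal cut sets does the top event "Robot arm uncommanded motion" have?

Brake chain inoperative [AND]: one cut set from each child combined → 1 × 1 = 1 cut set(s).
Feedback branch inoperative [AND]: one cut set from each child combined → 1 × 1 × 1 = 1 cut set(s).
Safety interlock inoperative [AND]: one cut set from each child combined → 1 × 1 × 1 × 1 = 1 cut set(s).
E-stop path lost [OR]: union of children's cut sets → 2 cut set(s).
Robot arm uncommanded motion [OR]: union of children's cut sets → 3 cut set(s).
Minimal cut sets: {Aft limit switch is down, Emergency motor trips, Inboard fieldbus link trips, Lower watchdog is inoperative, Outboard safety controller is out, Resolver is out, Right e-stop relay lost}; {Reserve brake faulted}; {B servo drive is inoperative}.

3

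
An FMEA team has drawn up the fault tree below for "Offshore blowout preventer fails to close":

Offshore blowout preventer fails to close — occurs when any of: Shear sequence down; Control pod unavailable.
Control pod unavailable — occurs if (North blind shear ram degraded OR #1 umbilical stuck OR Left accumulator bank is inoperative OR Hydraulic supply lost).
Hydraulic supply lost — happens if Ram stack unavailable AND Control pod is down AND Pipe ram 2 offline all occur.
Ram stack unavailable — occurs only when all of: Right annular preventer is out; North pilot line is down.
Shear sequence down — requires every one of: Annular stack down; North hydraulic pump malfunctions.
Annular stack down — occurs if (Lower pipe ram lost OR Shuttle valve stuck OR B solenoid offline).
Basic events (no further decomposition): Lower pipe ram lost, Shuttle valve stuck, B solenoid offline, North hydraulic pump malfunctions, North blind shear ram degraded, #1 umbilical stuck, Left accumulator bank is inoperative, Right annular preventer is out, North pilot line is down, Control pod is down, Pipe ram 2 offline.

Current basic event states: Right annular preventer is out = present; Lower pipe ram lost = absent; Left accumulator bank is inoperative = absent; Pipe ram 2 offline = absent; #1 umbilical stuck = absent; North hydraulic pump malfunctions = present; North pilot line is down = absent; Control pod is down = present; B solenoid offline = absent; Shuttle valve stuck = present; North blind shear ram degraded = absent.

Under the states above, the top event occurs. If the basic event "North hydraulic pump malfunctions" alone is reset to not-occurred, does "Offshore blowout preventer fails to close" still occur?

No

Counterfactual: set "North hydraulic pump malfunctions" to not occurred.
Annular stack down [OR]: Lower pipe ram lost=not, Shuttle valve stuck=occurs, B solenoid offline=not → at least one input occurs → occurs.
Shear sequence down [AND]: Annular stack down=occurs, North hydraulic pump malfunctions=not → not all inputs occur → does not occur.
Ram stack unavailable [AND]: Right annular preventer is out=occurs, North pilot line is down=not → not all inputs occur → does not occur.
Hydraulic supply lost [AND]: Ram stack unavailable=not, Control pod is down=occurs, Pipe ram 2 offline=not → not all inputs occur → does not occur.
Control pod unavailable [OR]: North blind shear ram degraded=not, #1 umbilical stuck=not, Left accumulator bank is inoperative=not, Hydraulic supply lost=not → no input occurs → does not occur.
Offshore blowout preventer fails to close [OR]: Shear sequence down=not, Control pod unavailable=not → no input occurs → does not occur.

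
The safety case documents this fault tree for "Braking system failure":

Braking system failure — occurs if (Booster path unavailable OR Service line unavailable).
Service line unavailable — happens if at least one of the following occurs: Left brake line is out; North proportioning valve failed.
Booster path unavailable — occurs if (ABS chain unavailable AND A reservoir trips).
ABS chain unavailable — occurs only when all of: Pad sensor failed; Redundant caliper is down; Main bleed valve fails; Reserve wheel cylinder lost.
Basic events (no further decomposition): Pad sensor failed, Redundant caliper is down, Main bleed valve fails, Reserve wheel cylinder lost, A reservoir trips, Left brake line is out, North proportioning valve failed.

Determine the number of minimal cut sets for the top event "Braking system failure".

ABS chain unavailable [AND]: one cut set from each child combined → 1 × 1 × 1 × 1 = 1 cut set(s).
Booster path unavailable [AND]: one cut set from each child combined → 1 × 1 = 1 cut set(s).
Service line unavailable [OR]: union of children's cut sets → 2 cut set(s).
Braking system failure [OR]: union of children's cut sets → 3 cut set(s).
Minimal cut sets: {A reservoir trips, Main bleed valve fails, Pad sensor failed, Redundant caliper is down, Reserve wheel cylinder lost}; {Left brake line is out}; {North proportioning valve failed}.

3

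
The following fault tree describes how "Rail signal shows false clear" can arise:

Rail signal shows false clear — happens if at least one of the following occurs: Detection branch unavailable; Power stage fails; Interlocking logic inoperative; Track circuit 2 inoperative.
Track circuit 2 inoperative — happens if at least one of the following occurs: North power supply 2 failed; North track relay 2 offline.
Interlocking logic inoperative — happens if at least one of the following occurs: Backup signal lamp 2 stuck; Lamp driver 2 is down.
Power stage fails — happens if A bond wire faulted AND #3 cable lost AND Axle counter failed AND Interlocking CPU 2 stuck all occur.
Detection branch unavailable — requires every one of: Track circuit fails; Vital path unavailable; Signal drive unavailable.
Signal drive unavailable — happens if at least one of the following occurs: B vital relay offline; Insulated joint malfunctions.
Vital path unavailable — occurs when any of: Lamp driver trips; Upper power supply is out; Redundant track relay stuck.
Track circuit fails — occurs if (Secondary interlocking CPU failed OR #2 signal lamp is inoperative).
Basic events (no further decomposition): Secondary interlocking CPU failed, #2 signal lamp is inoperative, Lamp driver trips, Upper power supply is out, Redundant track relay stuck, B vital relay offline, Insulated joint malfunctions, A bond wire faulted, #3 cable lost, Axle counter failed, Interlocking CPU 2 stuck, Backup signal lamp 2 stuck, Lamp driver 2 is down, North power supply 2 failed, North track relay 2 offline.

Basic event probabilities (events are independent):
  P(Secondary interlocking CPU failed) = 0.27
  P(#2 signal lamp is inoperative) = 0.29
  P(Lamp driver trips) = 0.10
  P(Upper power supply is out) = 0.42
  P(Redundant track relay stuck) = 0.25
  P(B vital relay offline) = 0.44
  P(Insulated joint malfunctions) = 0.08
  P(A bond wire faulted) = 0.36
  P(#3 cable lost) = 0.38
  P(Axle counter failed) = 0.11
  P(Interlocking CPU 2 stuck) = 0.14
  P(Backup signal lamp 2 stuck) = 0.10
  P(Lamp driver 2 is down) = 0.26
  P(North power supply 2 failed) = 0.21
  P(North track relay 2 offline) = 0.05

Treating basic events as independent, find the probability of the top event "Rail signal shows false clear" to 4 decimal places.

0.5721

P(Track circuit fails) [OR] = 1 − (1−0.27) × (1−0.29) = 0.481700
P(Vital path unavailable) [OR] = 1 − (1−0.10) × (1−0.42) × (1−0.25) = 0.608500
P(Signal drive unavailable) [OR] = 1 − (1−0.44) × (1−0.08) = 0.484800
P(Detection branch unavailable) [AND] = 0.481700 × 0.608500 × 0.484800 = 0.142102
P(Power stage fails) [AND] = 0.36 × 0.38 × 0.11 × 0.14 = 0.002107
P(Interlocking logic inoperative) [OR] = 1 − (1−0.10) × (1−0.26) = 0.334000
P(Track circuit 2 inoperative) [OR] = 1 − (1−0.21) × (1−0.05) = 0.249500
P(Rail signal shows false clear) [OR] = 1 − (1−0.142102) × (1−0.002107) × (1−0.334000) × (1−0.249500) = 0.572098
Rounded to 4 decimal places: P(Rail signal shows false clear) ≈ 0.5721.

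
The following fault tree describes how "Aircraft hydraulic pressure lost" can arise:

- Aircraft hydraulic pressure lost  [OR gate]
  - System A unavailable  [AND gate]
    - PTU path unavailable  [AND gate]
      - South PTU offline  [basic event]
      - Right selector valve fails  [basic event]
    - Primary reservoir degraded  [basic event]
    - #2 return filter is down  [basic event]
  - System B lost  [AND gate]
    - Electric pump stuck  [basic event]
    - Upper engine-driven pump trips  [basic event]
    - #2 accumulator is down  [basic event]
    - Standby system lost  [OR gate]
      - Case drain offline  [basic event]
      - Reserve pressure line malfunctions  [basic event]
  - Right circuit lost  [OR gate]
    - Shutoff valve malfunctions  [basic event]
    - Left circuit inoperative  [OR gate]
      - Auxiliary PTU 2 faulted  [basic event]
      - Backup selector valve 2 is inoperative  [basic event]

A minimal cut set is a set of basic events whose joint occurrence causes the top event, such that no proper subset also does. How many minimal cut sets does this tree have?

6

PTU path unavailable [AND]: one cut set from each child combined → 1 × 1 = 1 cut set(s).
System A unavailable [AND]: one cut set from each child combined → 1 × 1 × 1 = 1 cut set(s).
Standby system lost [OR]: union of children's cut sets → 2 cut set(s).
System B lost [AND]: one cut set from each child combined → 1 × 1 × 1 × 2 = 2 cut set(s).
Left circuit inoperative [OR]: union of children's cut sets → 2 cut set(s).
Right circuit lost [OR]: union of children's cut sets → 3 cut set(s).
Aircraft hydraulic pressure lost [OR]: union of children's cut sets → 6 cut set(s).
Minimal cut sets: {#2 return filter is down, Primary reservoir degraded, Right selector valve fails, South PTU offline}; {#2 accumulator is down, Case drain offline, Electric pump stuck, Upper engine-driven pump trips}; {#2 accumulator is down, Electric pump stuck, Reserve pressure line malfunctions, Upper engine-driven pump trips}; {Shutoff valve malfunctions}; {Auxiliary PTU 2 faulted}; {Backup selector valve 2 is inoperative}.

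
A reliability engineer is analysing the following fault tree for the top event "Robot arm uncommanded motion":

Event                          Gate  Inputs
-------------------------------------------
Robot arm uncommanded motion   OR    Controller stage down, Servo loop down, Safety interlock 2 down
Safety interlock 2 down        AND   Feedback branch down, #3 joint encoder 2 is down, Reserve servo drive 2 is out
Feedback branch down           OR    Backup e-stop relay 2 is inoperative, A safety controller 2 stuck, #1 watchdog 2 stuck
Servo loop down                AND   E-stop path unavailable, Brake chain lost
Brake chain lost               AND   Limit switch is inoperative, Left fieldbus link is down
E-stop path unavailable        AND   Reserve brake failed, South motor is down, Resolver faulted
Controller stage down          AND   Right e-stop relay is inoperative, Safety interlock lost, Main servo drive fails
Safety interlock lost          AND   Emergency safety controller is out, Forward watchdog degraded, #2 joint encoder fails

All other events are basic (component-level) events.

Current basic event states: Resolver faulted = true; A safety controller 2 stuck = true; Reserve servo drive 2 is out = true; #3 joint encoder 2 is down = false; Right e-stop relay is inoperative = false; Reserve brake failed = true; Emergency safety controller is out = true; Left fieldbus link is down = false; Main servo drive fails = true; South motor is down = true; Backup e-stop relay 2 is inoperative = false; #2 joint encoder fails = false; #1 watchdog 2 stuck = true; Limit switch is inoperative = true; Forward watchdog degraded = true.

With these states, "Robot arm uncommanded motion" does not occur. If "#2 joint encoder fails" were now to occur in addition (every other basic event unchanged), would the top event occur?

No

Counterfactual: set "#2 joint encoder fails" to occurred.
Safety interlock lost [AND]: Emergency safety controller is out=occurs, Forward watchdog degraded=occurs, #2 joint encoder fails=occurs → all inputs occur → occurs.
Controller stage down [AND]: Right e-stop relay is inoperative=not, Safety interlock lost=occurs, Main servo drive fails=occurs → not all inputs occur → does not occur.
E-stop path unavailable [AND]: Reserve brake failed=occurs, South motor is down=occurs, Resolver faulted=occurs → all inputs occur → occurs.
Brake chain lost [AND]: Limit switch is inoperative=occurs, Left fieldbus link is down=not → not all inputs occur → does not occur.
Servo loop down [AND]: E-stop path unavailable=occurs, Brake chain lost=not → not all inputs occur → does not occur.
Feedback branch down [OR]: Backup e-stop relay 2 is inoperative=not, A safety controller 2 stuck=occurs, #1 watchdog 2 stuck=occurs → at least one input occurs → occurs.
Safety interlock 2 down [AND]: Feedback branch down=occurs, #3 joint encoder 2 is down=not, Reserve servo drive 2 is out=occurs → not all inputs occur → does not occur.
Robot arm uncommanded motion [OR]: Controller stage down=not, Servo loop down=not, Safety interlock 2 down=not → no input occurs → does not occur.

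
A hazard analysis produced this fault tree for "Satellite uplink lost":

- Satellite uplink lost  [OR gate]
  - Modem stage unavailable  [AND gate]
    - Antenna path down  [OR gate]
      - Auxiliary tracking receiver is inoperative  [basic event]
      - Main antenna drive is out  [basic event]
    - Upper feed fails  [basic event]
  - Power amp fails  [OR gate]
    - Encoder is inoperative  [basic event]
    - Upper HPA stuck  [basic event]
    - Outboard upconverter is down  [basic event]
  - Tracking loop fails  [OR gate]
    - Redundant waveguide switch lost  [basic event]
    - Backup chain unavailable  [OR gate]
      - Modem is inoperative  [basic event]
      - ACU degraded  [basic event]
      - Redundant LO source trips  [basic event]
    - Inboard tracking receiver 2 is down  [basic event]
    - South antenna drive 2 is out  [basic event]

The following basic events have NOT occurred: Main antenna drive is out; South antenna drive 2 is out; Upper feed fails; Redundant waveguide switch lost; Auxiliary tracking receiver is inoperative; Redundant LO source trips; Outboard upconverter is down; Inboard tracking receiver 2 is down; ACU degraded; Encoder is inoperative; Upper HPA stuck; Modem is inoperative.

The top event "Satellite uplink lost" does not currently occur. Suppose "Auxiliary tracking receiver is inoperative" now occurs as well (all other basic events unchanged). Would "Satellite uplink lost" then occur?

Counterfactual: set "Auxiliary tracking receiver is inoperative" to occurred.
Antenna path down [OR]: Auxiliary tracking receiver is inoperative=occurs, Main antenna drive is out=not → at least one input occurs → occurs.
Modem stage unavailable [AND]: Antenna path down=occurs, Upper feed fails=not → not all inputs occur → does not occur.
Power amp fails [OR]: Encoder is inoperative=not, Upper HPA stuck=not, Outboard upconverter is down=not → no input occurs → does not occur.
Backup chain unavailable [OR]: Modem is inoperative=not, ACU degraded=not, Redundant LO source trips=not → no input occurs → does not occur.
Tracking loop fails [OR]: Redundant waveguide switch lost=not, Backup chain unavailable=not, Inboard tracking receiver 2 is down=not, South antenna drive 2 is out=not → no input occurs → does not occur.
Satellite uplink lost [OR]: Modem stage unavailable=not, Power amp fails=not, Tracking loop fails=not → no input occurs → does not occur.

No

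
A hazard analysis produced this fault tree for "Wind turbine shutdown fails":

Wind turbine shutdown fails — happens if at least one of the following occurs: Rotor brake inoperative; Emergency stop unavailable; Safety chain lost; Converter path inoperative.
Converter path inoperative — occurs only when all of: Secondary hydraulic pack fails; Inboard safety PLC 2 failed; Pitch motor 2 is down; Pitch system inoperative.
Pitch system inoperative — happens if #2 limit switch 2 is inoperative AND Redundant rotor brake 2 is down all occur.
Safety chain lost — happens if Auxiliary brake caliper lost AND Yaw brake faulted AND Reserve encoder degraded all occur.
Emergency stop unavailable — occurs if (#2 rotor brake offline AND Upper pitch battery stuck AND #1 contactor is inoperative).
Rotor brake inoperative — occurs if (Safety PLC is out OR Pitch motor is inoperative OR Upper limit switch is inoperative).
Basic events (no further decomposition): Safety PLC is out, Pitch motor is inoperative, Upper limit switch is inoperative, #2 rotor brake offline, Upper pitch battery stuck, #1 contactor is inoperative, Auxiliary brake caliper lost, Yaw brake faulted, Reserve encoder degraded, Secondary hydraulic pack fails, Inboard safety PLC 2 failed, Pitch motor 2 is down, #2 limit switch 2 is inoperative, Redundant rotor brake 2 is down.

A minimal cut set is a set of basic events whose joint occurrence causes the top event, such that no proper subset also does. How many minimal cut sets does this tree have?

Rotor brake inoperative [OR]: union of children's cut sets → 3 cut set(s).
Emergency stop unavailable [AND]: one cut set from each child combined → 1 × 1 × 1 = 1 cut set(s).
Safety chain lost [AND]: one cut set from each child combined → 1 × 1 × 1 = 1 cut set(s).
Pitch system inoperative [AND]: one cut set from each child combined → 1 × 1 = 1 cut set(s).
Converter path inoperative [AND]: one cut set from each child combined → 1 × 1 × 1 × 1 = 1 cut set(s).
Wind turbine shutdown fails [OR]: union of children's cut sets → 6 cut set(s).
Minimal cut sets: {Safety PLC is out}; {Pitch motor is inoperative}; {Upper limit switch is inoperative}; {#1 contactor is inoperative, #2 rotor brake offline, Upper pitch battery stuck}; {Auxiliary brake caliper lost, Reserve encoder degraded, Yaw brake faulted}; {#2 limit switch 2 is inoperative, Inboard safety PLC 2 failed, Pitch motor 2 is down, Redundant rotor brake 2 is down, Secondary hydraulic pack fails}.

6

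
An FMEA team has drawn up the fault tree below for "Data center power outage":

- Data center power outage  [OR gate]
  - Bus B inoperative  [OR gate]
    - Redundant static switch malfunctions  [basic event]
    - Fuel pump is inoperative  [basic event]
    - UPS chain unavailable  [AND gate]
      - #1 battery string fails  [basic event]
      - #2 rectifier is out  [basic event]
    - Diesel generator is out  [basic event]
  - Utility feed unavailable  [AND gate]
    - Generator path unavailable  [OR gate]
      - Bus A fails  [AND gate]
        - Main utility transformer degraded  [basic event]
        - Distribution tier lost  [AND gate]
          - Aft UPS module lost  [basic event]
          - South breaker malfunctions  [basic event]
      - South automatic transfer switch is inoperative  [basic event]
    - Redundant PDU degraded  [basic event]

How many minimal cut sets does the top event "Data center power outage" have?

6

UPS chain unavailable [AND]: one cut set from each child combined → 1 × 1 = 1 cut set(s).
Bus B inoperative [OR]: union of children's cut sets → 4 cut set(s).
Distribution tier lost [AND]: one cut set from each child combined → 1 × 1 = 1 cut set(s).
Bus A fails [AND]: one cut set from each child combined → 1 × 1 = 1 cut set(s).
Generator path unavailable [OR]: union of children's cut sets → 2 cut set(s).
Utility feed unavailable [AND]: one cut set from each child combined → 2 × 1 = 2 cut set(s).
Data center power outage [OR]: union of children's cut sets → 6 cut set(s).
Minimal cut sets: {Redundant static switch malfunctions}; {Fuel pump is inoperative}; {#1 battery string fails, #2 rectifier is out}; {Diesel generator is out}; {Aft UPS module lost, Main utility transformer degraded, Redundant PDU degraded, South breaker malfunctions}; {Redundant PDU degraded, South automatic transfer switch is inoperative}.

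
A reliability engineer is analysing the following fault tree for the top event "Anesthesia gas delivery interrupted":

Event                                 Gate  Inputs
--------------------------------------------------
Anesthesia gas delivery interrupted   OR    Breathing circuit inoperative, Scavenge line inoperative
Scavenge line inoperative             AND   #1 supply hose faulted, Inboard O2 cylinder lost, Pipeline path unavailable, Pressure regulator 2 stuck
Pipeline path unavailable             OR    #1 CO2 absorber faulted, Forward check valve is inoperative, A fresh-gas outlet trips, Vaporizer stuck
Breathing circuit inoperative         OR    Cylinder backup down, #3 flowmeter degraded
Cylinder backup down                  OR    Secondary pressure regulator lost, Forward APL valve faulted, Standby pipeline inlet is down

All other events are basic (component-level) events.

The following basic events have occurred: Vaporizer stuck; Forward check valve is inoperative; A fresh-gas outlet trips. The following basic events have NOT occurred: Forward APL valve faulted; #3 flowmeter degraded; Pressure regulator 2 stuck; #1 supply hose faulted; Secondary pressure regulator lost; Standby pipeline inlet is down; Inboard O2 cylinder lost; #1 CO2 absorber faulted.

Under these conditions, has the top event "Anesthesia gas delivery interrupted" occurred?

Cylinder backup down [OR]: Secondary pressure regulator lost=not, Forward APL valve faulted=not, Standby pipeline inlet is down=not → no input occurs → does not occur.
Breathing circuit inoperative [OR]: Cylinder backup down=not, #3 flowmeter degraded=not → no input occurs → does not occur.
Pipeline path unavailable [OR]: #1 CO2 absorber faulted=not, Forward check valve is inoperative=occurs, A fresh-gas outlet trips=occurs, Vaporizer stuck=occurs → at least one input occurs → occurs.
Scavenge line inoperative [AND]: #1 supply hose faulted=not, Inboard O2 cylinder lost=not, Pipeline path unavailable=occurs, Pressure regulator 2 stuck=not → not all inputs occur → does not occur.
Anesthesia gas delivery interrupted [OR]: Breathing circuit inoperative=not, Scavenge line inoperative=not → no input occurs → does not occur.

No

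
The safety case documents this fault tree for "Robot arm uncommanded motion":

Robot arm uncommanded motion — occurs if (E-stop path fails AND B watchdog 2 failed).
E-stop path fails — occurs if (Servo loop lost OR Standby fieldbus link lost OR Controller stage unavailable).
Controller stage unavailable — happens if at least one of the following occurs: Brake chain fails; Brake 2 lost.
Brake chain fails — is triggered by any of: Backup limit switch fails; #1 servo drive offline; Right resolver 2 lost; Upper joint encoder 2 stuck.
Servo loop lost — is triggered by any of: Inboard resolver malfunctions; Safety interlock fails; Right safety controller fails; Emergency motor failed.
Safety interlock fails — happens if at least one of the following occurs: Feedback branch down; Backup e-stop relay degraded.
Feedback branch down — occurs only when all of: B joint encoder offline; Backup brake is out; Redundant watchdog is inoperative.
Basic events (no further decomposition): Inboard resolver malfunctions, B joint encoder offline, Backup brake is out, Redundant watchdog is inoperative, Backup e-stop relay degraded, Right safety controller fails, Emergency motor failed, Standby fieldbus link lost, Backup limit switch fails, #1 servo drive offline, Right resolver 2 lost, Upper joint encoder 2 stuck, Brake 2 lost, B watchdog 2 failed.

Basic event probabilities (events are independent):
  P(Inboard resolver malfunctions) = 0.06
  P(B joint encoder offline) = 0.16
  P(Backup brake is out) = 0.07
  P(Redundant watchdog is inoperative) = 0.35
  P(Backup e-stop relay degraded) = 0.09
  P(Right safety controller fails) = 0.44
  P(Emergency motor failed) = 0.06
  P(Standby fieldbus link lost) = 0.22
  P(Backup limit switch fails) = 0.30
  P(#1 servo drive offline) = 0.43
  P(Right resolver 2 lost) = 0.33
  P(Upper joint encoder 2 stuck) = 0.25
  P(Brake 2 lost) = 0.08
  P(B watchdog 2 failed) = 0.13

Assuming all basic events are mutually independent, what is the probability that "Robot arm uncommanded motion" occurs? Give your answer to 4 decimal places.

P(Feedback branch down) [AND] = 0.16 × 0.07 × 0.35 = 0.003920
P(Safety interlock fails) [OR] = 1 − (1−0.003920) × (1−0.09) = 0.093567
P(Servo loop lost) [OR] = 1 − (1−0.06) × (1−0.093567) × (1−0.44) × (1−0.06) = 0.551482
P(Brake chain fails) [OR] = 1 − (1−0.30) × (1−0.43) × (1−0.33) × (1−0.25) = 0.799503
P(Controller stage unavailable) [OR] = 1 − (1−0.799503) × (1−0.08) = 0.815543
P(E-stop path fails) [OR] = 1 − (1−0.551482) × (1−0.22) × (1−0.815543) = 0.935469
P(Robot arm uncommanded motion) [AND] = 0.935469 × 0.13 = 0.121611
Rounded to 4 decimal places: P(Robot arm uncommanded motion) ≈ 0.1216.

0.1216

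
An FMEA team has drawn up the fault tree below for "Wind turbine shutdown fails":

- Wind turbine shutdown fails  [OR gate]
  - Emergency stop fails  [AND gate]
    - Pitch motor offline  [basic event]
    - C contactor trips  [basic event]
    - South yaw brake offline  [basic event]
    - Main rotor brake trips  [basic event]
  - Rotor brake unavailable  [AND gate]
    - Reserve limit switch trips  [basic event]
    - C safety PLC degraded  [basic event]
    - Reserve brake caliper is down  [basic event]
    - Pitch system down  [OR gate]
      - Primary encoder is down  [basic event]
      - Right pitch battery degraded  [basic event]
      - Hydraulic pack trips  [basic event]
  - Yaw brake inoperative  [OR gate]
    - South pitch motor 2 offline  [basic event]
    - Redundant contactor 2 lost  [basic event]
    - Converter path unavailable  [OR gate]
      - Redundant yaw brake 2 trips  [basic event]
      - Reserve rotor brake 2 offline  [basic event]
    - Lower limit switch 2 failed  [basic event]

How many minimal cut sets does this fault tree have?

9

Emergency stop fails [AND]: one cut set from each child combined → 1 × 1 × 1 × 1 = 1 cut set(s).
Pitch system down [OR]: union of children's cut sets → 3 cut set(s).
Rotor brake unavailable [AND]: one cut set from each child combined → 1 × 1 × 1 × 3 = 3 cut set(s).
Converter path unavailable [OR]: union of children's cut sets → 2 cut set(s).
Yaw brake inoperative [OR]: union of children's cut sets → 5 cut set(s).
Wind turbine shutdown fails [OR]: union of children's cut sets → 9 cut set(s).
Minimal cut sets: {C contactor trips, Main rotor brake trips, Pitch motor offline, South yaw brake offline}; {C safety PLC degraded, Primary encoder is down, Reserve brake caliper is down, Reserve limit switch trips}; {C safety PLC degraded, Reserve brake caliper is down, Reserve limit switch trips, Right pitch battery degraded}; {C safety PLC degraded, Hydraulic pack trips, Reserve brake caliper is down, Reserve limit switch trips}; {South pitch motor 2 offline}; {Redundant contactor 2 lost}; {Redundant yaw brake 2 trips}; {Reserve rotor brake 2 offline}; {Lower limit switch 2 failed}.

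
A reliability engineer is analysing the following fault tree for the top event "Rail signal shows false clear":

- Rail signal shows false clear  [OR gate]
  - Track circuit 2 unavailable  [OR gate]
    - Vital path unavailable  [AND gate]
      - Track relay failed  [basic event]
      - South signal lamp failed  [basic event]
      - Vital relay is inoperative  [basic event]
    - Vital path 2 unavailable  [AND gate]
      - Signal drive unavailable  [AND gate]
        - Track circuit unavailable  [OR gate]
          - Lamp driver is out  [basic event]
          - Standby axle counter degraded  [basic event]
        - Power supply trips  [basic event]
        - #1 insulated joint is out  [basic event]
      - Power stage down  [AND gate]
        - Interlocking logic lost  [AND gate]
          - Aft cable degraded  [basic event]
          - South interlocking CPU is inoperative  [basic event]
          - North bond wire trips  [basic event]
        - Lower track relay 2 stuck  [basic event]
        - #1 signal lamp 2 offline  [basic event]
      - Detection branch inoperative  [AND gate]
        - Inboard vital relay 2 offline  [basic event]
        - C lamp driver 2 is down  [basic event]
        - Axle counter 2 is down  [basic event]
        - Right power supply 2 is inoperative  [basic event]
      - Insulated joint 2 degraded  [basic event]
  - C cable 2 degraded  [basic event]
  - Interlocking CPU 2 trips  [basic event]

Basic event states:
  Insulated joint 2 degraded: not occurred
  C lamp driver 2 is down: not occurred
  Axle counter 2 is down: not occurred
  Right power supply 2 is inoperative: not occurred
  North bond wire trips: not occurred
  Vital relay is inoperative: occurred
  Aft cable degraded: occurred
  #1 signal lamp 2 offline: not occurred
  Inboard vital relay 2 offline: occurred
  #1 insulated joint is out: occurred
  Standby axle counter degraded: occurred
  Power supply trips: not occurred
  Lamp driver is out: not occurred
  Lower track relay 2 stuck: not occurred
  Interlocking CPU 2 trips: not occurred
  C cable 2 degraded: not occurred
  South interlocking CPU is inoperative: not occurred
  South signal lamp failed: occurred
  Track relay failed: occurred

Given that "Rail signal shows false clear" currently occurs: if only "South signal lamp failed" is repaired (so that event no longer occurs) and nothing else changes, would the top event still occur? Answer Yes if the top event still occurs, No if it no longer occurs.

Counterfactual: set "South signal lamp failed" to not occurred.
Vital path unavailable [AND]: Track relay failed=occurs, South signal lamp failed=not, Vital relay is inoperative=occurs → not all inputs occur → does not occur.
Track circuit unavailable [OR]: Lamp driver is out=not, Standby axle counter degraded=occurs → at least one input occurs → occurs.
Signal drive unavailable [AND]: Track circuit unavailable=occurs, Power supply trips=not, #1 insulated joint is out=occurs → not all inputs occur → does not occur.
Interlocking logic lost [AND]: Aft cable degraded=occurs, South interlocking CPU is inoperative=not, North bond wire trips=not → not all inputs occur → does not occur.
Power stage down [AND]: Interlocking logic lost=not, Lower track relay 2 stuck=not, #1 signal lamp 2 offline=not → not all inputs occur → does not occur.
Detection branch inoperative [AND]: Inboard vital relay 2 offline=occurs, C lamp driver 2 is down=not, Axle counter 2 is down=not, Right power supply 2 is inoperative=not → not all inputs occur → does not occur.
Vital path 2 unavailable [AND]: Signal drive unavailable=not, Power stage down=not, Detection branch inoperative=not, Insulated joint 2 degraded=not → not all inputs occur → does not occur.
Track circuit 2 unavailable [OR]: Vital path unavailable=not, Vital path 2 unavailable=not → no input occurs → does not occur.
Rail signal shows false clear [OR]: Track circuit 2 unavailable=not, C cable 2 degraded=not, Interlocking CPU 2 trips=not → no input occurs → does not occur.

No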